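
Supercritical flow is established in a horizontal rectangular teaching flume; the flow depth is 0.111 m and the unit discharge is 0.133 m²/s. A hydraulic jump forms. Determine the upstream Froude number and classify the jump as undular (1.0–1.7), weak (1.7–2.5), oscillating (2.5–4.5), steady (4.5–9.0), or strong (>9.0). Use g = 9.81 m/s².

Fr₁ = 1.15; undular jump

V₁ = q/y₁ = 0.133/0.111 = 1.20 m/s. Fr₁ = V₁/√(g·y₁) = 1.20/√(9.81×0.111) = 1.15.
Fr₁ = 1.15 lies in the undular range.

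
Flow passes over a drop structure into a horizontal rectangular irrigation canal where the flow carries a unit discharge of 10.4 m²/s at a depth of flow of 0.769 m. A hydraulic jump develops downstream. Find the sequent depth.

V₁ = q/y₁ = 10.4/0.769 = 13.5 m/s. Fr₁ = V₁/√(g·y₁) = 13.5/√(9.81×0.769) = 4.92.
From the momentum equation for a rectangular channel, y₂/y₁ = ½[√(1 + 8Fr₁²) − 1] = ½[√195.0 − 1] = 6.48.
y₂ = 6.48 × 0.769 = 4.98 m.

y₂ = 4.98 m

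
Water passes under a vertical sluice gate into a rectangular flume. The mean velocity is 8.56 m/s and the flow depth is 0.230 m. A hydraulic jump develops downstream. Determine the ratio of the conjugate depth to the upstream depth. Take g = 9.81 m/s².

y₂/y₁ = 7.57

Fr₁ = V₁/√(g·y₁) = 8.56/√(9.81×0.230) = 5.70.
From the momentum equation for a rectangular channel, y₂/y₁ = ½[√(1 + 8Fr₁²) − 1] = ½[√260.8 − 1] = 7.57.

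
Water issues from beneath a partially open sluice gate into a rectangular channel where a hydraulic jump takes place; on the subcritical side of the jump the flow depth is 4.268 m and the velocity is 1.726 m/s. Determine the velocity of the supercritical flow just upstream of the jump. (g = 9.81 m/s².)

Fr₂ = V₂/√(g·y₂) = 1.726/√(9.81×4.268) = 0.2667.
Since the conjugate-depth ratio holds either way, y₁/y₂ = ½[√(1 + 8Fr₂²) − 1] = ½[√1.5692 − 1] = 0.1263.
y₁ = 0.1263 × 4.268 = 0.5392 m.
V₁ = q/y₁ = 7.367/0.5392 = 13.66 m/s.

V₁ = 13.66 m/s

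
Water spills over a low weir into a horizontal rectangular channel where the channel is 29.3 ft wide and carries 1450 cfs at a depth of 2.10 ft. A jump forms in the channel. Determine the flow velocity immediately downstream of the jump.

q = Q/b = 1450/29.3 = 49.5 ft²/s; V₁ = q/y₁ = 23.6 ft/s. Fr₁ = V₁/√(g·y₁) = 2.87.
Conjugate-depth relation: y₂/y₁ = ½[√(1 + 8Fr₁²) − 1] = ½[√66.70 − 1] = 3.58.
y₂ = 3.58 × 2.10 = 7.53 ft.
V₂ = q/y₂ = 49.5/7.53 = 6.58 ft/s.

V₂ = 6.58 ft/s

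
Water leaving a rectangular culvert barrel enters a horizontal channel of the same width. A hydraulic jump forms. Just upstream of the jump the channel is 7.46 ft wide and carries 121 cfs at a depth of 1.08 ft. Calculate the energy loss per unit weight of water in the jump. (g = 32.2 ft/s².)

ΔE = 0.839 ft

q = Q/b = 121/7.46 = 16.2 ft²/s; V₁ = q/y₁ = 15.0 ft/s. Fr₁ = V₁/√(g·y₁) = 2.55.
Sequent-depth ratio: y₂/y₁ = ½[√(1 + 8Fr₁²) − 1] = ½[√52.89 − 1] = 3.14.
y₂ = 3.14 × 1.08 = 3.39 ft.
V₂ = q/y₂ = 16.2/3.39 = 4.79 ft/s. E₁ = y₁ + V₁²/2g = 4.58 ft; E₂ = y₂ + V₂²/2g = 3.74 ft. ΔE = E₁ − E₂ = 0.839 ft.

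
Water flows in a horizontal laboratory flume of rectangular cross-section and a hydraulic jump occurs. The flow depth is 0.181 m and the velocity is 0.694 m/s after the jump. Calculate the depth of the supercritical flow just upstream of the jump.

Fr₂ = V₂/√(g·y₂) = 0.694/√(9.81×0.181) = 0.521.
The Bélanger relation is symmetric: y₁/y₂ = ½[√(1 + 8Fr₂²) − 1] = ½[√3.170 − 1] = 0.390.
y₁ = 0.390 × 0.181 = 0.0706 m.

y₁ = 0.0706 m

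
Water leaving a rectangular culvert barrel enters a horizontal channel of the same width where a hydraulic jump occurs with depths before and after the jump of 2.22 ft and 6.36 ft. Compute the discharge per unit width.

q = 44.2 ft²/s

For a rectangular channel the momentum equation gives q² = ½·g·y₁·y₂·(y₁ + y₂) = ½×32.2×2.22×6.36×8.58 = 1950.
q = √1950 = 44.2 ft²/s.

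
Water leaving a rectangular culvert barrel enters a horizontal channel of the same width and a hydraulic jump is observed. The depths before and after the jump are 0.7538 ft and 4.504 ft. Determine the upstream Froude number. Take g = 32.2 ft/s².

Fr₁ = 4.565

For a rectangular channel the momentum equation gives q² = ½·g·y₁·y₂·(y₁ + y₂) = ½×32.2×0.7538×4.504×5.258 = 287.4.
q = √287.4 = 16.95 ft²/s.
V₁ = q/y₁ = 22.49 ft/s; Fr₁ = V₁/√(g·y₁) = 4.565.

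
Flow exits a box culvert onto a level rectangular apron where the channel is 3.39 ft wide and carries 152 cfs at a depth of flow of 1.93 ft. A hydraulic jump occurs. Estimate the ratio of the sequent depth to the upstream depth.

y₂/y₁ = 3.70

q = Q/b = 152/3.39 = 44.8 ft²/s; V₁ = q/y₁ = 23.2 ft/s. Fr₁ = V₁/√(g·y₁) = 2.95.
By Bélanger, y₂/y₁ = ½[√(1 + 8Fr₁²) − 1] = ½[√70.48 − 1] = 3.70.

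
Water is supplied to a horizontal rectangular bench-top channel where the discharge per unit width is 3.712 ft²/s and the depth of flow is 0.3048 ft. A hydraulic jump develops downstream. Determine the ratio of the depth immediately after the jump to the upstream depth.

V₁ = q/y₁ = 3.712/0.3048 = 12.18 ft/s. Fr₁ = V₁/√(g·y₁) = 12.18/√(32.2×0.3048) = 3.887.
Conjugate-depth relation: y₂/y₁ = ½[√(1 + 8Fr₁²) − 1] = ½[√121.89 − 1] = 5.020.

y₂/y₁ = 5.020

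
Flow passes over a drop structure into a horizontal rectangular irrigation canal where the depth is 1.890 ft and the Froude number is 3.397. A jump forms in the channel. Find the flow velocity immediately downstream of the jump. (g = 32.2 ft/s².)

Fr₁ = 3.397 (given).
By Bélanger, y₂/y₁ = ½[√(1 + 8Fr₁²) − 1] = ½[√93.317 − 1] = 4.330.
y₂ = 4.330 × 1.890 = 8.184 ft.
V₁ = Fr₁·√(g·y₁) = 3.397×√(32.2×1.890) = 26.50 ft/s; q = V₁·y₁ = 50.09 ft²/s.
V₂ = q/y₂ = 50.09/8.184 = 6.120 ft/s.

V₂ = 6.120 ft/s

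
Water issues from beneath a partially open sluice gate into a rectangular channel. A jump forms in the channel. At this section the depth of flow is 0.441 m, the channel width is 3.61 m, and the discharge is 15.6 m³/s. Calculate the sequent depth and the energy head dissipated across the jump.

q = Q/b = 15.6/3.61 = 4.32 m²/s; V₁ = q/y₁ = 9.80 m/s. Fr₁ = V₁/√(g·y₁) = 4.71.
By Bélanger, y₂/y₁ = ½[√(1 + 8Fr₁²) − 1] = ½[√178.6 − 1] = 6.18.
y₂ = 6.18 × 0.441 = 2.73 m.
V₂ = q/y₂ = 4.32/2.73 = 1.59 m/s. E₁ = y₁ + V₁²/2g = 5.33 m; E₂ = y₂ + V₂²/2g = 2.85 m. ΔE = E₁ − E₂ = 2.48 m.

y₂ = 2.73 m; ΔE = 2.48 m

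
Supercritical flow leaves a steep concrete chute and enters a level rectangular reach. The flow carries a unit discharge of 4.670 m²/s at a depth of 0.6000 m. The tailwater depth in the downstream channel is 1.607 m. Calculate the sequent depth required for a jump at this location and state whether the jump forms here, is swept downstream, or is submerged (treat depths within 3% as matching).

y₂ = 2.439 m; the jump is swept downstream

V₁ = q/y₁ = 4.670/0.6000 = 7.783 m/s. Fr₁ = V₁/√(g·y₁) = 7.783/√(9.81×0.6000) = 3.208.
By Bélanger, y₂/y₁ = ½[√(1 + 8Fr₁²) − 1] = ½[√83.338 − 1] = 4.064.
y₂ = 4.064 × 0.6000 = 2.439 m.
Tailwater y_tw = 1.607 m: y_tw < y₂, so the jump is swept downstream.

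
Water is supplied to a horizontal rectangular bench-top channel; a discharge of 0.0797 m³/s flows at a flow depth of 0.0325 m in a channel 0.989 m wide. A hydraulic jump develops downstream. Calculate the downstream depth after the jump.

y₂ = 0.186 m

q = Q/b = 0.0797/0.989 = 0.0806 m²/s; V₁ = q/y₁ = 2.48 m/s. Fr₁ = V₁/√(g·y₁) = 4.39.
Conjugate-depth relation: y₂/y₁ = ½[√(1 + 8Fr₁²) − 1] = ½[√155.3 − 1] = 5.73.
y₂ = 5.73 × 0.0325 = 0.186 m.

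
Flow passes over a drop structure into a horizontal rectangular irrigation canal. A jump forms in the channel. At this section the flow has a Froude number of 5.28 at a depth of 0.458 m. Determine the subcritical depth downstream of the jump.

Fr₁ = 5.28 (given).
Bélanger equation: y₂/y₁ = ½[√(1 + 8Fr₁²) − 1] = ½[√224.0 − 1] = 6.98.
y₂ = 6.98 × 0.458 = 3.20 m.

y₂ = 3.20 m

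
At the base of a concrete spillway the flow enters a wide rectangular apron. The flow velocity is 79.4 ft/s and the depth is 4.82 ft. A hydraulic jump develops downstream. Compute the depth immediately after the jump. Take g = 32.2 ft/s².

Fr₁ = V₁/√(g·y₁) = 79.4/√(32.2×4.82) = 6.37.
Bélanger equation: y₂/y₁ = ½[√(1 + 8Fr₁²) − 1] = ½[√326.0 − 1] = 8.53.
y₂ = 8.53 × 4.82 = 41.1 ft.

y₂ = 41.1 ft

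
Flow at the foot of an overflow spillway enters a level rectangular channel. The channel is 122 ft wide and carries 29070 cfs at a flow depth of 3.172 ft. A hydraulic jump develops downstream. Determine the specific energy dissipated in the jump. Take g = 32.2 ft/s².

q = Q/b = 29070/122 = 238.3 ft²/s; V₁ = q/y₁ = 75.12 ft/s. Fr₁ = V₁/√(g·y₁) = 7.433.
By Bélanger, y₂/y₁ = ½[√(1 + 8Fr₁²) − 1] = ½[√442.98 − 1] = 10.02.
y₂ = 10.02 × 3.172 = 31.79 ft.
V₂ = q/y₂ = 238.3/31.79 = 7.494 ft/s. E₁ = y₁ + V₁²/2g = 90.80 ft; E₂ = y₂ + V₂²/2g = 32.67 ft. ΔE = E₁ − E₂ = 58.13 ft.

ΔE = 58.13 ft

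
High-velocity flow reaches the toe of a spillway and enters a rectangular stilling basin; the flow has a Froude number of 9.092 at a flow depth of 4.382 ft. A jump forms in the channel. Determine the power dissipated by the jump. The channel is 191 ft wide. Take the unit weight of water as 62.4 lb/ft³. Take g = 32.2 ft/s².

P = 1334431 hp

Fr₁ = 9.092 (given).
Sequent-depth ratio: y₂/y₁ = ½[√(1 + 8Fr₁²) − 1] = ½[√662.32 − 1] = 12.37.
y₂ = 12.37 × 4.382 = 54.20 ft.
V₁ = Fr₁·√(g·y₁) = 9.092×√(32.2×4.382) = 108.0 ft/s; q = V₁·y₁ = 473.3 ft²/s. V₂ = q/y₂ = 473.3/54.20 = 8.732 ft/s. E₁ = y₁ + V₁²/2g = 185.5 ft; E₂ = y₂ + V₂²/2g = 55.38 ft. ΔE = E₁ − E₂ = 130.1 ft.
Q = q·b = 473.3 × 191 = 90392 cfs. P = γ·Q·ΔE/550 = 62.4 × 90392 × 130.1 / 550 = 1334431 hp.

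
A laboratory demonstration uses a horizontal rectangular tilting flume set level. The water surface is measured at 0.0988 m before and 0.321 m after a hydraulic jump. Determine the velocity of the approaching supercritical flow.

For a rectangular channel the momentum equation gives q² = ½·g·y₁·y₂·(y₁ + y₂) = ½×9.81×0.0988×0.321×0.420 = 0.0653.
q = √0.0653 = 0.256 m²/s.
V₁ = q/y₁ = 0.256/0.0988 = 2.59 m/s.

V₁ = 2.59 m/s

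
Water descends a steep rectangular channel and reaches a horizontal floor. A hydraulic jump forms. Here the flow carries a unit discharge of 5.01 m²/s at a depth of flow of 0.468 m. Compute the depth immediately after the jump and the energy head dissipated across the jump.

y₂ = 3.08 m; ΔE = 3.09 m

V₁ = q/y₁ = 5.01/0.468 = 10.7 m/s. Fr₁ = V₁/√(g·y₁) = 10.7/√(9.81×0.468) = 5.00.
From the momentum equation for a rectangular channel, y₂/y₁ = ½[√(1 + 8Fr₁²) − 1] = ½[√200.7 − 1] = 6.58.
y₂ = 6.58 × 0.468 = 3.08 m.
V₂ = q/y₂ = 5.01/3.08 = 1.63 m/s. E₁ = y₁ + V₁²/2g = 6.31 m; E₂ = y₂ + V₂²/2g = 3.22 m. ΔE = E₁ − E₂ = 3.09 m.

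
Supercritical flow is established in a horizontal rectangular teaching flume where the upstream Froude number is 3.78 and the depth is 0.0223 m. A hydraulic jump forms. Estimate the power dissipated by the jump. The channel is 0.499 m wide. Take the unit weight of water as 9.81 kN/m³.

Fr₁ = 3.78 (given).
Bélanger equation: y₂/y₁ = ½[√(1 + 8Fr₁²) − 1] = ½[√115.3 − 1] = 4.87.
y₂ = 4.87 × 0.0223 = 0.109 m.
V₁ = Fr₁·√(g·y₁) = 3.78×√(9.81×0.0223) = 1.77 m/s; q = V₁·y₁ = 0.0394 m²/s. V₂ = q/y₂ = 0.0394/0.109 = 0.363 m/s. E₁ = y₁ + V₁²/2g = 0.182 m; E₂ = y₂ + V₂²/2g = 0.115 m. ΔE = E₁ − E₂ = 0.0663 m.
Q = q·b = 0.0394 × 0.499 = 0.0197 m³/s. P = γ·Q·ΔE = 9.81 × 0.0197 × 0.0663 = 0.0128 kW.

P = 0.0128 kW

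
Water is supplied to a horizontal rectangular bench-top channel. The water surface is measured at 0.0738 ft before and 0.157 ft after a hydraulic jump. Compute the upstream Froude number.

For a rectangular channel the momentum equation gives q² = ½·g·y₁·y₂·(y₁ + y₂) = ½×32.2×0.0738×0.157×0.231 = 0.0431.
q = √0.0431 = 0.207 ft²/s.
V₁ = q/y₁ = 2.81 ft/s; Fr₁ = V₁/√(g·y₁) = 1.82.

Fr₁ = 1.82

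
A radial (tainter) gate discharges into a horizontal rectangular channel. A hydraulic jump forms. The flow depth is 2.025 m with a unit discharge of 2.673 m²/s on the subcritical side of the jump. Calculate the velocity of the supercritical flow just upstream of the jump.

V₂ = q/y₂ = 2.673/2.025 = 1.320 m/s; Fr₂ = V₂/√(g·y₂) = 0.2962.
The Bélanger relation is symmetric: y₁/y₂ = ½[√(1 + 8Fr₂²) − 1] = ½[√1.7017 − 1] = 0.1522.
y₁ = 0.1522 × 2.025 = 0.3083 m.
V₁ = q/y₁ = 2.673/0.3083 = 8.670 m/s.

V₁ = 8.670 m/s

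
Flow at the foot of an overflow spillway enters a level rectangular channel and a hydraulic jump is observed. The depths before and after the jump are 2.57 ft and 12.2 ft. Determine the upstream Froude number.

Fr₁ = 3.69

For a rectangular channel the momentum equation gives q² = ½·g·y₁·y₂·(y₁ + y₂) = ½×32.2×2.57×12.2×14.8 = 7456.
q = √7456 = 86.3 ft²/s.
V₁ = q/y₁ = 33.6 ft/s; Fr₁ = V₁/√(g·y₁) = 3.69.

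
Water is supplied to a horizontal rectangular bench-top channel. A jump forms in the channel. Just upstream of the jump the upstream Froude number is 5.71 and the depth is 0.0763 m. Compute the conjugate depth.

y₂ = 0.579 m

Fr₁ = 5.71 (given).
From the momentum equation for a rectangular channel, y₂/y₁ = ½[√(1 + 8Fr₁²) − 1] = ½[√261.8 − 1] = 7.59.
y₂ = 7.59 × 0.0763 = 0.579 m.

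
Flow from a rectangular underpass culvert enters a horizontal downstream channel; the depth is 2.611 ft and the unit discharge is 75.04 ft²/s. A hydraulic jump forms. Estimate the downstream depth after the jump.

V₁ = q/y₁ = 75.04/2.611 = 28.74 ft/s. Fr₁ = V₁/√(g·y₁) = 28.74/√(32.2×2.611) = 3.134.
Conjugate-depth relation: y₂/y₁ = ½[√(1 + 8Fr₁²) − 1] = ½[√79.596 − 1] = 3.961.
y₂ = 3.961 × 2.611 = 10.34 ft.

y₂ = 10.34 ft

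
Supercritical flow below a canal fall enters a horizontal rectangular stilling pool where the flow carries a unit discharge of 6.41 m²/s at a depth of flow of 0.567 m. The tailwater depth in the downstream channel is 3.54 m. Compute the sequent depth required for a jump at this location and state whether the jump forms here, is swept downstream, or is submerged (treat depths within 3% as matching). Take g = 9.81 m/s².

y₂ = 3.57 m; the jump forms here

V₁ = q/y₁ = 6.41/0.567 = 11.3 m/s. Fr₁ = V₁/√(g·y₁) = 11.3/√(9.81×0.567) = 4.79.
By Bélanger, y₂/y₁ = ½[√(1 + 8Fr₁²) − 1] = ½[√184.8 − 1] = 6.30.
y₂ = 6.30 × 0.567 = 3.57 m.
Tailwater y_tw = 3.54 m: y_tw ≈ y₂, so the jump forms here.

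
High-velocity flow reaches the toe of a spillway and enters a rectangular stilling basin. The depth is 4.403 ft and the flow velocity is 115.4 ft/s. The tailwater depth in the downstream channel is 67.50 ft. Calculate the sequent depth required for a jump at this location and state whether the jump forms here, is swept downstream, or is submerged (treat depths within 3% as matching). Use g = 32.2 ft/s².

y₂ = 58.19 ft; the jump is submerged

Fr₁ = V₁/√(g·y₁) = 115.4/√(32.2×4.403) = 9.692.
Sequent-depth ratio: y₂/y₁ = ½[√(1 + 8Fr₁²) − 1] = ½[√752.44 − 1] = 13.22.
y₂ = 13.22 × 4.403 = 58.19 ft.
Tailwater y_tw = 67.50 ft: y_tw > y₂, so the jump is submerged.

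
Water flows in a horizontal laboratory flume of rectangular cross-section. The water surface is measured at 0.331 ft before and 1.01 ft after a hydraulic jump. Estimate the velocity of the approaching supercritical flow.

For a rectangular channel the momentum equation gives q² = ½·g·y₁·y₂·(y₁ + y₂) = ½×32.2×0.331×1.01×1.34 = 7.22.
q = √7.22 = 2.69 ft²/s.
V₁ = q/y₁ = 2.69/0.331 = 8.12 ft/s.

V₁ = 8.12 ft/s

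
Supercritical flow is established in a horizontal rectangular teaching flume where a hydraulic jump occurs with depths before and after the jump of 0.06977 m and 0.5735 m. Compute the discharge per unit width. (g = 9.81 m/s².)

q = 0.3553 m²/s

For a rectangular channel the momentum equation gives q² = ½·g·y₁·y₂·(y₁ + y₂) = ½×9.81×0.06977×0.5735×0.6433 = 0.1263.
q = √0.1263 = 0.3553 m²/s.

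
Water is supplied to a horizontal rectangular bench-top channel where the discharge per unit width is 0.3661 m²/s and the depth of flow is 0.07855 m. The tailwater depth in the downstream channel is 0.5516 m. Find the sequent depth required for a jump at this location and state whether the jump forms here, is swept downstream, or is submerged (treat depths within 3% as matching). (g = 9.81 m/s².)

y₂ = 0.5518 m; the jump forms here

V₁ = q/y₁ = 0.3661/0.07855 = 4.661 m/s. Fr₁ = V₁/√(g·y₁) = 4.661/√(9.81×0.07855) = 5.309.
Sequent-depth ratio: y₂/y₁ = ½[√(1 + 8Fr₁²) − 1] = ½[√226.52 − 1] = 7.025.
y₂ = 7.025 × 0.07855 = 0.5518 m.
Tailwater y_tw = 0.5516 m: y_tw ≈ y₂, so the jump forms here.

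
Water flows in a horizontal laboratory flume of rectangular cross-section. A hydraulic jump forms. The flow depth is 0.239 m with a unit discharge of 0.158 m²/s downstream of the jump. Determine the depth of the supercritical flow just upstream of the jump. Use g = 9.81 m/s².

V₂ = q/y₂ = 0.158/0.239 = 0.661 m/s; Fr₂ = V₂/√(g·y₂) = 0.432.
From the momentum equation (using Fr₂), y₁/y₂ = ½[√(1 + 8Fr₂²) − 1] = ½[√2.491 − 1] = 0.289.
y₁ = 0.289 × 0.239 = 0.0691 m.

y₁ = 0.0691 m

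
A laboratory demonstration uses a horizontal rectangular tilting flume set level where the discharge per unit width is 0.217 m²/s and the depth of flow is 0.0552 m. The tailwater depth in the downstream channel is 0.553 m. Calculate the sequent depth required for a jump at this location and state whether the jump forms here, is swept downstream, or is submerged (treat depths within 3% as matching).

V₁ = q/y₁ = 0.217/0.0552 = 3.93 m/s. Fr₁ = V₁/√(g·y₁) = 3.93/√(9.81×0.0552) = 5.34.
Sequent-depth ratio: y₂/y₁ = ½[√(1 + 8Fr₁²) − 1] = ½[√229.3 − 1] = 7.07.
y₂ = 7.07 × 0.0552 = 0.390 m.
Tailwater y_tw = 0.553 m: y_tw > y₂, so the jump is submerged.

y₂ = 0.390 m; the jump is submerged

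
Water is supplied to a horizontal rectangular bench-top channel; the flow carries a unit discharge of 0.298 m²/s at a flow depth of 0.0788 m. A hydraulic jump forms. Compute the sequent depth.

V₁ = q/y₁ = 0.298/0.0788 = 3.78 m/s. Fr₁ = V₁/√(g·y₁) = 3.78/√(9.81×0.0788) = 4.30.
Sequent-depth ratio: y₂/y₁ = ½[√(1 + 8Fr₁²) − 1] = ½[√149.0 − 1] = 5.60.
y₂ = 5.60 × 0.0788 = 0.442 m.

y₂ = 0.442 m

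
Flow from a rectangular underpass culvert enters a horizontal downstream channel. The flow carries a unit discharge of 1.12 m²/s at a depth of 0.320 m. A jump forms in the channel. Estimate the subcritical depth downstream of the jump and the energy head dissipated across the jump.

y₂ = 0.748 m; ΔE = 0.0820 m

V₁ = q/y₁ = 1.12/0.320 = 3.50 m/s. Fr₁ = V₁/√(g·y₁) = 3.50/√(9.81×0.320) = 1.98.
Conjugate-depth relation: y₂/y₁ = ½[√(1 + 8Fr₁²) − 1] = ½[√32.22 − 1] = 2.34.
y₂ = 2.34 × 0.320 = 0.748 m.
V₂ = q/y₂ = 1.12/0.748 = 1.50 m/s. E₁ = y₁ + V₁²/2g = 0.944 m; E₂ = y₂ + V₂²/2g = 0.862 m. ΔE = E₁ − E₂ = 0.0820 m.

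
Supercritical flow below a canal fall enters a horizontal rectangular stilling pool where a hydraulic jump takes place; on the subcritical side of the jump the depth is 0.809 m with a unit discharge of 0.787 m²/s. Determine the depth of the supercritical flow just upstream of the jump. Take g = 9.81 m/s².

V₂ = q/y₂ = 0.787/0.809 = 0.973 m/s; Fr₂ = V₂/√(g·y₂) = 0.345.
The Bélanger relation is symmetric: y₁/y₂ = ½[√(1 + 8Fr₂²) − 1] = ½[√1.954 − 1] = 0.199.
y₁ = 0.199 × 0.809 = 0.161 m.

y₁ = 0.161 m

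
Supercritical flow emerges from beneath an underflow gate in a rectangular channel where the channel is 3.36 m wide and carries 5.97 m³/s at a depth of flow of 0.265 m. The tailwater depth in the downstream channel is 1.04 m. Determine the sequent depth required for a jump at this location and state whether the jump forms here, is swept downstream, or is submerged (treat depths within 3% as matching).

y₂ = 1.43 m; the jump is swept downstream

q = Q/b = 5.97/3.36 = 1.78 m²/s; V₁ = q/y₁ = 6.70 m/s. Fr₁ = V₁/√(g·y₁) = 4.16.
Sequent-depth ratio: y₂/y₁ = ½[√(1 + 8Fr₁²) − 1] = ½[√139.3 − 1] = 5.40.
y₂ = 5.40 × 0.265 = 1.43 m.
Tailwater y_tw = 1.04 m: y_tw < y₂, so the jump is swept downstream.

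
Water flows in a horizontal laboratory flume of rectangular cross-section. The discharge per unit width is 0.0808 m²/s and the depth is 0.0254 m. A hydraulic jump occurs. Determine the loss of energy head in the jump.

V₁ = q/y₁ = 0.0808/0.0254 = 3.18 m/s. Fr₁ = V₁/√(g·y₁) = 3.18/√(9.81×0.0254) = 6.37.
Sequent-depth ratio: y₂/y₁ = ½[√(1 + 8Fr₁²) − 1] = ½[√325.9 − 1] = 8.53.
y₂ = 8.53 × 0.0254 = 0.217 m.
V₂ = q/y₂ = 0.0808/0.217 = 0.373 m/s. E₁ = y₁ + V₁²/2g = 0.541 m; E₂ = y₂ + V₂²/2g = 0.224 m. ΔE = E₁ − E₂ = 0.318 m.

ΔE = 0.318 m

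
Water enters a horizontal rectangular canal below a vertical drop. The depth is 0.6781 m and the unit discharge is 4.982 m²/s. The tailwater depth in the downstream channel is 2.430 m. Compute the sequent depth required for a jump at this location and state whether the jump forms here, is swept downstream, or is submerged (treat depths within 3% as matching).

y₂ = 2.414 m; the jump forms here

V₁ = q/y₁ = 4.982/0.6781 = 7.347 m/s. Fr₁ = V₁/√(g·y₁) = 7.347/√(9.81×0.6781) = 2.849.
From the momentum equation for a rectangular channel, y₂/y₁ = ½[√(1 + 8Fr₁²) − 1] = ½[√65.915 − 1] = 3.559.
y₂ = 3.559 × 0.6781 = 2.414 m.
Tailwater y_tw = 2.430 m: y_tw ≈ y₂, so the jump forms here.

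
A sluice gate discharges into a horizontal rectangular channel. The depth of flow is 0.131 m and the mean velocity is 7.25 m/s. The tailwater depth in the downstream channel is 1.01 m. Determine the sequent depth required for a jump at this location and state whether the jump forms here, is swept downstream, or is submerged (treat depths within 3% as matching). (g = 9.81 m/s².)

y₂ = 1.12 m; the jump is swept downstream

Fr₁ = V₁/√(g·y₁) = 7.25/√(9.81×0.131) = 6.40.
Sequent-depth ratio: y₂/y₁ = ½[√(1 + 8Fr₁²) − 1] = ½[√328.2 − 1] = 8.56.
y₂ = 8.56 × 0.131 = 1.12 m.
Tailwater y_tw = 1.01 m: y_tw < y₂, so the jump is swept downstream.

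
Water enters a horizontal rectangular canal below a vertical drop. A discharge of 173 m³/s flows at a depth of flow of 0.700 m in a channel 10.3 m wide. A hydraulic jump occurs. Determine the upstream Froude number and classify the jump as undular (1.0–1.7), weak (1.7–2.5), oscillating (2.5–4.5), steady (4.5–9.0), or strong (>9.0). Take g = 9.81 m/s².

q = Q/b = 173/10.3 = 16.8 m²/s; V₁ = q/y₁ = 24.0 m/s. Fr₁ = V₁/√(g·y₁) = 9.16.
Fr₁ = 9.16 lies in the strong range.

Fr₁ = 9.16; strong jump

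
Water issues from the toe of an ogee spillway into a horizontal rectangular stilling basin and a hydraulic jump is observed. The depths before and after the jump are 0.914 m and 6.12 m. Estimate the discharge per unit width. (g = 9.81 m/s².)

q = 13.9 m²/s

For a rectangular channel the momentum equation gives q² = ½·g·y₁·y₂·(y₁ + y₂) = ½×9.81×0.914×6.12×7.03 = 193.
q = √193 = 13.9 m²/s.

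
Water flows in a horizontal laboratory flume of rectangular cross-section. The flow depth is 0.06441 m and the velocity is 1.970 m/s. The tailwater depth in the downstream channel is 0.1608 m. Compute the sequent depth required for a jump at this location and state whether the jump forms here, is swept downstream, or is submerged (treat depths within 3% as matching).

y₂ = 0.1958 m; the jump is swept downstream

Fr₁ = V₁/√(g·y₁) = 1.970/√(9.81×0.06441) = 2.478.
From the momentum equation for a rectangular channel, y₂/y₁ = ½[√(1 + 8Fr₁²) − 1] = ½[√50.136 − 1] = 3.040.
y₂ = 3.040 × 0.06441 = 0.1958 m.
Tailwater y_tw = 0.1608 m: y_tw < y₂, so the jump is swept downstream.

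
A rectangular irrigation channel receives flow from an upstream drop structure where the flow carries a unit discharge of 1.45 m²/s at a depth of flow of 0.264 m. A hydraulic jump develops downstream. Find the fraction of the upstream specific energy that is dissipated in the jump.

ΔE/E₁ = 0.317 (31.7%)

V₁ = q/y₁ = 1.45/0.264 = 5.49 m/s. Fr₁ = V₁/√(g·y₁) = 5.49/√(9.81×0.264) = 3.41.
By Bélanger, y₂/y₁ = ½[√(1 + 8Fr₁²) − 1] = ½[√94.18 − 1] = 4.35.
y₂ = 4.35 × 0.264 = 1.15 m.
E₁ = y₁ + V₁²/2g = 1.80 m. ΔE = (y₂ − y₁)³/(4y₁y₂) = 0.571 m. ΔE/E₁ = 0.571/1.80 = 0.317.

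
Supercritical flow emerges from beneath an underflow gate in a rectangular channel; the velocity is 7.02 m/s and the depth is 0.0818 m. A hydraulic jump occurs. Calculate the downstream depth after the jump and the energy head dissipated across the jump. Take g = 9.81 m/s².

y₂ = 0.867 m; ΔE = 1.70 m

Fr₁ = V₁/√(g·y₁) = 7.02/√(9.81×0.0818) = 7.84.
Bélanger equation: y₂/y₁ = ½[√(1 + 8Fr₁²) − 1] = ½[√492.3 − 1] = 10.6.
y₂ = 10.6 × 0.0818 = 0.867 m.
Head loss: ΔE = (y₂ − y₁)³/(4y₁y₂) = (0.867 − 0.0818)³/(4×0.0818×0.867) = 0.483/0.284 = 1.70 m.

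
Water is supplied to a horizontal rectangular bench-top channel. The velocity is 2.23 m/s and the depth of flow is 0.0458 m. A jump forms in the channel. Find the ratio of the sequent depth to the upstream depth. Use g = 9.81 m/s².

y₂/y₁ = 4.23

Fr₁ = V₁/√(g·y₁) = 2.23/√(9.81×0.0458) = 3.33.
From the momentum equation for a rectangular channel, y₂/y₁ = ½[√(1 + 8Fr₁²) − 1] = ½[√89.55 − 1] = 4.23.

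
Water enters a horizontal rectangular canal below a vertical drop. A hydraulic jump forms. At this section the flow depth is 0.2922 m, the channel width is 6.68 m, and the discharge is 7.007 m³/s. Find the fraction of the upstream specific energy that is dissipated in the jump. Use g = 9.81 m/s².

ΔE/E₁ = 0.111 (11.1%)

q = Q/b = 7.007/6.68 = 1.049 m²/s; V₁ = q/y₁ = 3.590 m/s. Fr₁ = V₁/√(g·y₁) = 2.120.
Sequent-depth ratio: y₂/y₁ = ½[√(1 + 8Fr₁²) − 1] = ½[√36.966 − 1] = 2.540.
y₂ = 2.540 × 0.2922 = 0.7422 m.
E₁ = y₁ + V₁²/2g = 0.9490 m. ΔE = (y₂ − y₁)³/(4y₁y₂) = 0.1050 m. ΔE/E₁ = 0.1050/0.9490 = 0.111.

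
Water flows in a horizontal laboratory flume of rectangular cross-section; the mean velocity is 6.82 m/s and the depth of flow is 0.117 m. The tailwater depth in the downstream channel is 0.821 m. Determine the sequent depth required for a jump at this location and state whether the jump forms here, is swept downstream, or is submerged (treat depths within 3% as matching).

y₂ = 0.996 m; the jump is swept downstream

Fr₁ = V₁/√(g·y₁) = 6.82/√(9.81×0.117) = 6.37.
By Bélanger, y₂/y₁ = ½[√(1 + 8Fr₁²) − 1] = ½[√325.2 − 1] = 8.52.
y₂ = 8.52 × 0.117 = 0.996 m.
Tailwater y_tw = 0.821 m: y_tw < y₂, so the jump is swept downstream.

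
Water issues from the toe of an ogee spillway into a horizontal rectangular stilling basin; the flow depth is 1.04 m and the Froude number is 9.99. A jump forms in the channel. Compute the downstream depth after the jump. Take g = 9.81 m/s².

Fr₁ = 9.99 (given).
Conjugate-depth relation: y₂/y₁ = ½[√(1 + 8Fr₁²) − 1] = ½[√799.4 − 1] = 13.6.
y₂ = 13.6 × 1.04 = 14.2 m.

y₂ = 14.2 m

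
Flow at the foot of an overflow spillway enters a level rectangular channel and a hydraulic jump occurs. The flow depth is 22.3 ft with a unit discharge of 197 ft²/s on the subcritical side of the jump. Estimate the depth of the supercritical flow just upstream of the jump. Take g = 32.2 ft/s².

V₂ = q/y₂ = 197/22.3 = 8.83 ft/s; Fr₂ = V₂/√(g·y₂) = 0.330.
From the momentum equation (using Fr₂), y₁/y₂ = ½[√(1 + 8Fr₂²) − 1] = ½[√1.869 − 1] = 0.184.
y₁ = 0.184 × 22.3 = 4.10 ft.

y₁ = 4.10 ft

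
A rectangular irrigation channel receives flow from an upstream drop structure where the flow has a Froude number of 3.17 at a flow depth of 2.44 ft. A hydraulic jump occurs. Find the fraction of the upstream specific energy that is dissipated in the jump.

ΔE/E₁ = 0.282 (28.2%)

Fr₁ = 3.17 (given).
Bélanger equation: y₂/y₁ = ½[√(1 + 8Fr₁²) − 1] = ½[√81.39 − 1] = 4.01.
y₂ = 4.01 × 2.44 = 9.79 ft.
E₁ = y₁(1 + Fr₁²/2) = 2.44×(1 + 3.17²/2) = 14.7 ft. ΔE = (y₂ − y₁)³/(4y₁y₂) = 4.15 ft. ΔE/E₁ = 4.15/14.7 = 0.282.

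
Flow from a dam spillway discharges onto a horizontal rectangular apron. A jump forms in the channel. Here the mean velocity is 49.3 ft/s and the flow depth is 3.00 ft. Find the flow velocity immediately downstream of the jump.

V₂ = 7.46 ft/s

Fr₁ = V₁/√(g·y₁) = 49.3/√(32.2×3.00) = 5.02.
Sequent-depth ratio: y₂/y₁ = ½[√(1 + 8Fr₁²) − 1] = ½[√202.3 − 1] = 6.61.
y₂ = 6.61 × 3.00 = 19.8 ft.
q = V₁·y₁ = 49.3 × 3.00 = 148 ft²/s.
V₂ = q/y₂ = 148/19.8 = 7.46 ft/s.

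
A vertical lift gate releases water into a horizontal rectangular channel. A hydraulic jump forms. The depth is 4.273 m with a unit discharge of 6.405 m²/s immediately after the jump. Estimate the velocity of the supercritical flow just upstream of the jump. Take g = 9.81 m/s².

V₁ = 15.35 m/s

V₂ = q/y₂ = 6.405/4.273 = 1.499 m/s; Fr₂ = V₂/√(g·y₂) = 0.2315.
Since the conjugate-depth ratio holds either way, y₁/y₂ = ½[√(1 + 8Fr₂²) − 1] = ½[√1.4288 − 1] = 0.09766.
y₁ = 0.09766 × 4.273 = 0.4173 m.
V₁ = q/y₁ = 6.405/0.4173 = 15.35 m/s.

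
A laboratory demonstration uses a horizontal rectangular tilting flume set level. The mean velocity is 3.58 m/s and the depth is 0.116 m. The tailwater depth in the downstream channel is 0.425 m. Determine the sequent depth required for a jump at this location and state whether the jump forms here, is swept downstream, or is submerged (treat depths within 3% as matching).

Fr₁ = V₁/√(g·y₁) = 3.58/√(9.81×0.116) = 3.36.
From the momentum equation for a rectangular channel, y₂/y₁ = ½[√(1 + 8Fr₁²) − 1] = ½[√91.10 − 1] = 4.27.
y₂ = 4.27 × 0.116 = 0.496 m.
Tailwater y_tw = 0.425 m: y_tw < y₂, so the jump is swept downstream.

y₂ = 0.496 m; the jump is swept downstream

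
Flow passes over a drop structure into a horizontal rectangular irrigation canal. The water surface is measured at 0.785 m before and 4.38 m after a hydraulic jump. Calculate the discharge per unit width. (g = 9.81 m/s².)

q = 9.33 m²/s

For a rectangular channel the momentum equation gives q² = ½·g·y₁·y₂·(y₁ + y₂) = ½×9.81×0.785×4.38×5.17 = 87.1.
q = √87.1 = 9.33 m²/s.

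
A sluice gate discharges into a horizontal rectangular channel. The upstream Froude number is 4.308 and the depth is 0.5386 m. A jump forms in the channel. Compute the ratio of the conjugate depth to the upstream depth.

y₂/y₁ = 5.613

Fr₁ = 4.308 (given).
Conjugate-depth relation: y₂/y₁ = ½[√(1 + 8Fr₁²) − 1] = ½[√149.47 − 1] = 5.613.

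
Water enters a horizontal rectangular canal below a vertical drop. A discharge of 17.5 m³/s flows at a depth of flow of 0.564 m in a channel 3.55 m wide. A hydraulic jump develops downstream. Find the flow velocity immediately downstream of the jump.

V₂ = 1.83 m/s

q = Q/b = 17.5/3.55 = 4.93 m²/s; V₁ = q/y₁ = 8.74 m/s. Fr₁ = V₁/√(g·y₁) = 3.72.
Bélanger equation: y₂/y₁ = ½[√(1 + 8Fr₁²) − 1] = ½[√111.5 − 1] = 4.78.
y₂ = 4.78 × 0.564 = 2.70 m.
V₂ = q/y₂ = 4.93/2.70 = 1.83 m/s.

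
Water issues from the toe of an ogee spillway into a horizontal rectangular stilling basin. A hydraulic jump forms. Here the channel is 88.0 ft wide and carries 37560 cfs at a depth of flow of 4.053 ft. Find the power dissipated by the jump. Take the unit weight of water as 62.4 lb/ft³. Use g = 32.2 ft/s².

q = Q/b = 37560/88.0 = 426.8 ft²/s; V₁ = q/y₁ = 105.3 ft/s. Fr₁ = V₁/√(g·y₁) = 9.218.
By Bélanger, y₂/y₁ = ½[√(1 + 8Fr₁²) − 1] = ½[√680.81 − 1] = 12.55.
y₂ = 12.55 × 4.053 = 50.85 ft.
V₂ = q/y₂ = 426.8/50.85 = 8.394 ft/s. E₁ = y₁ + V₁²/2g = 176.3 ft; E₂ = y₂ + V₂²/2g = 51.94 ft. ΔE = E₁ − E₂ = 124.3 ft.
P = γ·Q·ΔE/550 = 62.4 × 37560 × 124.3 / 550 = 529748 hp.

P = 529748 hp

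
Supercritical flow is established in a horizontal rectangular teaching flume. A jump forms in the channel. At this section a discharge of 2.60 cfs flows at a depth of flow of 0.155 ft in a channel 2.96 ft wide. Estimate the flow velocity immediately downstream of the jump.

q = Q/b = 2.60/2.96 = 0.878 ft²/s; V₁ = q/y₁ = 5.67 ft/s. Fr₁ = V₁/√(g·y₁) = 2.54.
Conjugate-depth relation: y₂/y₁ = ½[√(1 + 8Fr₁²) − 1] = ½[√52.48 − 1] = 3.12.
y₂ = 3.12 × 0.155 = 0.484 ft.
V₂ = q/y₂ = 0.878/0.484 = 1.82 ft/s.

V₂ = 1.82 ft/s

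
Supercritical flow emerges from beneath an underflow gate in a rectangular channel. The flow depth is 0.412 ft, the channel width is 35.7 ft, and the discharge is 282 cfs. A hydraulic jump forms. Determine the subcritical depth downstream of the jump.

q = Q/b = 282/35.7 = 7.90 ft²/s; V₁ = q/y₁ = 19.2 ft/s. Fr₁ = V₁/√(g·y₁) = 5.26.
By Bélanger, y₂/y₁ = ½[√(1 + 8Fr₁²) − 1] = ½[√222.7 − 1] = 6.96.
y₂ = 6.96 × 0.412 = 2.87 ft.

y₂ = 2.87 ft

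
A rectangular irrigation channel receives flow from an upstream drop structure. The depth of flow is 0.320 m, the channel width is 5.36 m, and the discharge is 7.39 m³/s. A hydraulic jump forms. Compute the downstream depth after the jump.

q = Q/b = 7.39/5.36 = 1.38 m²/s; V₁ = q/y₁ = 4.31 m/s. Fr₁ = V₁/√(g·y₁) = 2.43.
By Bélanger, y₂/y₁ = ½[√(1 + 8Fr₁²) − 1] = ½[√48.31 − 1] = 2.98.
y₂ = 2.98 × 0.320 = 0.952 m.

y₂ = 0.952 m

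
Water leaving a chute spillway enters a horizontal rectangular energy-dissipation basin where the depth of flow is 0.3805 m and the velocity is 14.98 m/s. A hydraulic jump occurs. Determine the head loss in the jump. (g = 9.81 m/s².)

Fr₁ = V₁/√(g·y₁) = 14.98/√(9.81×0.3805) = 7.754.
Sequent-depth ratio: y₂/y₁ = ½[√(1 + 8Fr₁²) − 1] = ½[√481.94 − 1] = 10.48.
y₂ = 10.48 × 0.3805 = 3.986 m.
Head loss: ΔE = (y₂ − y₁)³/(4y₁y₂) = (3.986 − 0.3805)³/(4×0.3805×3.986) = 46.88/6.067 = 7.727 m.

ΔE = 7.727 m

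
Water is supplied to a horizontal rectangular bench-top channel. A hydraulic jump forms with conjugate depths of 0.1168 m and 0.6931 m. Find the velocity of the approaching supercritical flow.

V₁ = 4.855 m/s

For a rectangular channel the momentum equation gives q² = ½·g·y₁·y₂·(y₁ + y₂) = ½×9.81×0.1168×0.6931×0.8099 = 0.3216.
q = √0.3216 = 0.5671 m²/s.
V₁ = q/y₁ = 0.5671/0.1168 = 4.855 m/s.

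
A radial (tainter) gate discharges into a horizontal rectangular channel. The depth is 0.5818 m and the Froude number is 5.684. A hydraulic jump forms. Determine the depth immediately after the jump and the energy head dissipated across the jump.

Fr₁ = 5.684 (given).
Conjugate-depth relation: y₂/y₁ = ½[√(1 + 8Fr₁²) − 1] = ½[√259.46 − 1] = 7.554.
y₂ = 7.554 × 0.5818 = 4.395 m.
V₁ = Fr₁·√(g·y₁) = 5.684×√(9.81×0.5818) = 13.58 m/s; q = V₁·y₁ = 7.900 m²/s. V₂ = q/y₂ = 7.900/4.395 = 1.798 m/s. E₁ = y₁ + V₁²/2g = 9.980 m; E₂ = y₂ + V₂²/2g = 4.560 m. ΔE = E₁ − E₂ = 5.421 m.

y₂ = 4.395 m; ΔE = 5.421 m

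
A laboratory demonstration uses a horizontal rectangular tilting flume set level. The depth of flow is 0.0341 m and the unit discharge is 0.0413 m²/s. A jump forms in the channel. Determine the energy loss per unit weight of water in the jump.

V₁ = q/y₁ = 0.0413/0.0341 = 1.21 m/s. Fr₁ = V₁/√(g·y₁) = 1.21/√(9.81×0.0341) = 2.09.
Bélanger equation: y₂/y₁ = ½[√(1 + 8Fr₁²) − 1] = ½[√36.08 − 1] = 2.50.
y₂ = 2.50 × 0.0341 = 0.0854 m.
Head loss: ΔE = (y₂ − y₁)³/(4y₁y₂) = (0.0854 − 0.0341)³/(4×0.0341×0.0854) = 0.000135/0.0116 = 0.0116 m.

ΔE = 0.0116 m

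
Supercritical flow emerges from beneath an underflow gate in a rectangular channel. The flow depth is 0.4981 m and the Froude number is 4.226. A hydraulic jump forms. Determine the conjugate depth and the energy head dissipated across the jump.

Fr₁ = 4.226 (given).
Conjugate-depth relation: y₂/y₁ = ½[√(1 + 8Fr₁²) − 1] = ½[√143.87 − 1] = 5.497.
y₂ = 5.497 × 0.4981 = 2.738 m.
V₁ = Fr₁·√(g·y₁) = 4.226×√(9.81×0.4981) = 9.342 m/s; q = V₁·y₁ = 4.653 m²/s. V₂ = q/y₂ = 4.653/2.738 = 1.699 m/s. E₁ = y₁ + V₁²/2g = 4.946 m; E₂ = y₂ + V₂²/2g = 2.885 m. ΔE = E₁ − E₂ = 2.060 m.

y₂ = 2.738 m; ΔE = 2.060 m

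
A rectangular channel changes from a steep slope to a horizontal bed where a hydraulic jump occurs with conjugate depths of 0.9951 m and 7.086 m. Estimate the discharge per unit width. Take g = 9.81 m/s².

For a rectangular channel the momentum equation gives q² = ½·g·y₁·y₂·(y₁ + y₂) = ½×9.81×0.9951×7.086×8.081 = 279.5.
q = √279.5 = 16.72 m²/s.

q = 16.72 m²/s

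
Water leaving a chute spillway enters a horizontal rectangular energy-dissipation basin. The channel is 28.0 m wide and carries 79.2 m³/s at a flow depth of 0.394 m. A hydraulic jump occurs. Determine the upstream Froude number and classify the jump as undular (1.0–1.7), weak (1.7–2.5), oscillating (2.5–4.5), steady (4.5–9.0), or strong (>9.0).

q = Q/b = 79.2/28.0 = 2.83 m²/s; V₁ = q/y₁ = 7.18 m/s. Fr₁ = V₁/√(g·y₁) = 3.65.
Fr₁ = 3.65 lies in the oscillating range.

Fr₁ = 3.65; oscillating jump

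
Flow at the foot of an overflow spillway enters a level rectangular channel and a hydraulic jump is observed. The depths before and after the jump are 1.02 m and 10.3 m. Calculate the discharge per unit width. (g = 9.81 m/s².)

q = 24.2 m²/s

For a rectangular channel the momentum equation gives q² = ½·g·y₁·y₂·(y₁ + y₂) = ½×9.81×1.02×10.3×11.3 = 583.
q = √583 = 24.2 m²/s.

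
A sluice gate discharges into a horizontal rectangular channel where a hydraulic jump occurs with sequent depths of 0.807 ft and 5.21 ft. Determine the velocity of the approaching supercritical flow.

V₁ = 25.0 ft/s

For a rectangular channel the momentum equation gives q² = ½·g·y₁·y₂·(y₁ + y₂) = ½×32.2×0.807×5.21×6.02 = 407.
q = √407 = 20.2 ft²/s.
V₁ = q/y₁ = 20.2/0.807 = 25.0 ft/s.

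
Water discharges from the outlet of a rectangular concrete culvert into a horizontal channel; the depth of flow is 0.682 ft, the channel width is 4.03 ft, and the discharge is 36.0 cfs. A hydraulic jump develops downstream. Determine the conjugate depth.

y₂ = 2.38 ft

q = Q/b = 36.0/4.03 = 8.93 ft²/s; V₁ = q/y₁ = 13.1 ft/s. Fr₁ = V₁/√(g·y₁) = 2.80.
Sequent-depth ratio: y₂/y₁ = ½[√(1 + 8Fr₁²) − 1] = ½[√63.50 − 1] = 3.48.
y₂ = 3.48 × 0.682 = 2.38 ft.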